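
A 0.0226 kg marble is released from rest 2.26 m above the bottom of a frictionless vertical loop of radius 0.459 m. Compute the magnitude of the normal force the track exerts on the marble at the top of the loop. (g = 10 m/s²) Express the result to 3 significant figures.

N = 1.10 N

Energy from release to top (height 2r): mgh = ½mv_top² + mg(2r)
v_top² = 2g(h − 2r) = 2(10)(2.26 − 0.9180) = 26.840 m²/s²
At the top, both N and weight point toward the centre: N + mg = mv_top²/r
N = m(v_top²/r − g) = 0.0226(26.840/0.459 − 10) = 1.096 N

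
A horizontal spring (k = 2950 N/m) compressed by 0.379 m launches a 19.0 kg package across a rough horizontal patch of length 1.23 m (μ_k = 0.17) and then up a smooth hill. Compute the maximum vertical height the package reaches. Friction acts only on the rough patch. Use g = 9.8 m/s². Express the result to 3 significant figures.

h = 0.929 m

Spring energy: E₀ = ½kx² = ½(2950)(0.379)² = 211.87 J
Friction: W_f = μ_k mg d = (0.17)(19.0)(9.8)(1.23) = 38.93 J
Energy at base of ramp: E = 211.87 − 38.93 = 172.94 J
At max height all remaining energy is PE: mgh = E ⇒ h = E/(mg) = 172.94/(19.0 × 9.8) = 0.9288 m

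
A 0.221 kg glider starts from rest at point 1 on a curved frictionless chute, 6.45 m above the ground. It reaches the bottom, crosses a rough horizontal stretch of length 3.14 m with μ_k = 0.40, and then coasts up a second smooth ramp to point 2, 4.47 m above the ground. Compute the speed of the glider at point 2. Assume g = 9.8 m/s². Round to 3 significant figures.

v = 3.77 m/s

Energy at 1: mgh₁ = (0.221)(9.8)(6.45) = 13.969 J
Friction loss: W_f = μ_k mg d = 2.720 J
At 2: ½mv² + mgh₂ = mgh₁ − W_f
½mv² = 13.969 − 2.720 − 9.6811 = 1.5680 J
v = √(2 × 1.5680/0.221) = 3.767 m/s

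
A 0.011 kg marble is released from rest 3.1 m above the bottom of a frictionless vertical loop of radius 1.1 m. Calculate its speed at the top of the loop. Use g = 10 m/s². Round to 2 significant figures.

Energy conservation: mgh = ½mv_top² + mg(2r)
v_top² = 2g(h − 2r) = 2(10)(3.1 − 2.200) = 18.00
v_top = 4.243 m/s

v = 4.2 m/s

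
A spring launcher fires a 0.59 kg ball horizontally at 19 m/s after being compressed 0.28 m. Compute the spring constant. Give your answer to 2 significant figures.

Spring PE at full compression equals KE at release: ½kx² = ½mv²
k = mv²/x² = (0.59)(19)²/(0.28)² = 2717 N/m

k = 2700 N/m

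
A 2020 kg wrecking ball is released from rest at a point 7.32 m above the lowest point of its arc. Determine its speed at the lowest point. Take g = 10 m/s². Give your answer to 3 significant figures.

Energy conservation between the two points: mgh = ½mv²
v = √(2gh) = √(2 × 10 × 7.32) = √146.40 = 12.10 m/s

v = 12.1 m/s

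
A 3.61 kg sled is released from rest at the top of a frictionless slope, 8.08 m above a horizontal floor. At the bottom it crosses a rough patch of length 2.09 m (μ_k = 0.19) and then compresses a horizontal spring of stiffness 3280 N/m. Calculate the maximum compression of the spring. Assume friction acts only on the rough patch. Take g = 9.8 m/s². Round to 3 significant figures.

Initial energy: E₁ = mgh = (3.61)(9.8)(8.08) = 285.85 J
Friction removes W_f = μ_k mg d = (0.19)(3.61)(9.8)(2.09) = 14.05 J
Energy reaching the spring: E = 285.85 − 14.05 = 271.81 J
At max compression ½kx² = E ⇒ x = √(2E/k) = √(2 × 271.81/3280) = 0.4071 m

x = 0.407 m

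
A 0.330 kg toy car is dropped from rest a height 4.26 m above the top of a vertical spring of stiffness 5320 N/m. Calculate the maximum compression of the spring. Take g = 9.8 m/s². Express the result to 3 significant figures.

Let x be the compression. The total drop is H + x, and the car is instantaneously at rest at max compression, so energy conservation gives:
mg(H + x) = ½kx²
½(5320)x² − (0.330)(9.8)x − (0.330)(9.8)(4.26) = 0
2660x² − 3.234x − 13.78 = 0
x = [3.234 + √(10.46 + 146586)]/(2 × 2660) = 0.07258 m

x = 0.0726 m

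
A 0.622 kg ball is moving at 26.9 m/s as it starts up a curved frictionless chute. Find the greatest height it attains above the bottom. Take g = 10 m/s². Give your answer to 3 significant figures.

h = 36.2 m

By energy conservation, ½mv² = mgh
h = v²/(2g) = 26.9²/(2 × 10) = 36.18 m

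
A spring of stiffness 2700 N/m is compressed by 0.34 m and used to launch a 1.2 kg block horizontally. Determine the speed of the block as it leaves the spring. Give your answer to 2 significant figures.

The block leaves the spring when the spring is at natural length, so ½kx² = ½mv²
v = x√(k/m) = 0.34 × √(2700/1.2) = 16.13 m/s

v = 16 m/s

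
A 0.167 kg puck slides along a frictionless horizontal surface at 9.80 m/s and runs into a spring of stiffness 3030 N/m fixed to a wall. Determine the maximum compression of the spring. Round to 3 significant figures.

Conservation of energy between contact and max compression: ½mv² = ½kx²
x = v√(m/k) = 9.80 × √(0.167/3030) = 0.07276 m

x = 0.0728 m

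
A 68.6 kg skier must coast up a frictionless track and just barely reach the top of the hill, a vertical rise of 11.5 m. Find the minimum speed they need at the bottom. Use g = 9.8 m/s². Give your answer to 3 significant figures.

At the top they are momentarily at rest, so all KE converts to PE: ½mv² = mgh
v = √(2gh) = √(2 × 9.8 × 11.5) = 15.01 m/s

v = 15.0 m/s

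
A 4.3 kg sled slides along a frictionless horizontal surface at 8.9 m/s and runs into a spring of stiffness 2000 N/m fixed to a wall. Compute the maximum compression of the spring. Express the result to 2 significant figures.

x = 0.41 m

At max compression the sled is momentarily at rest: ½mv² = ½kx²
x = v√(m/k) = 8.9 × √(4.3/2000) = 0.4127 m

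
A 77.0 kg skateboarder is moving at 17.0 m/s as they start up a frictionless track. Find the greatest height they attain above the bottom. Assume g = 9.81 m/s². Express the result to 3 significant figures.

h = 14.7 m

Setting KE at the bottom equal to PE gained: ½mv² = mgh
h = v²/(2g) = 17.0²/(2 × 9.81) = 14.73 m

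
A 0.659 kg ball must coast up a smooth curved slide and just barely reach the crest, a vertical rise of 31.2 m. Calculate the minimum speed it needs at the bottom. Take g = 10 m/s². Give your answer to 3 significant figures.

v = 25.0 m/s

At the top it is momentarily at rest, so all KE converts to PE: ½mv² = mgh
v = √(2gh) = √(2 × 10 × 31.2) = 24.98 m/s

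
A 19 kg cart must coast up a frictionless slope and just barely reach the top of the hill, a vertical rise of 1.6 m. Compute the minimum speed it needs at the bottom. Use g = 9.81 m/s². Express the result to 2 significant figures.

v = 5.6 m/s

At the top it is momentarily at rest, so all KE converts to PE: ½mv² = mgh
v = √(2gh) = √(2 × 9.81 × 1.6) = 5.603 m/s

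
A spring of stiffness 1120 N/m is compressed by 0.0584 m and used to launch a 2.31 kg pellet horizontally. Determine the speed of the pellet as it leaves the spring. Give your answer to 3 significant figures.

Conservation of energy: ½kx² = ½mv²
v = x√(k/m) = 0.0584 × √(1120/2.31) = 1.286 m/s

v = 1.29 m/s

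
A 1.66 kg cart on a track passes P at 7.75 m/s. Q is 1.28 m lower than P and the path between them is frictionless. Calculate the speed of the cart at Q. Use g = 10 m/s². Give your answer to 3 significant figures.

v = 9.26 m/s

By conservation of mechanical energy, ½mv₀² + mgh = ½mv²
v² = v₀² + 2gh = (7.75)² + 2(10)(1.28) = 85.662
v = √85.662 = 9.255 m/s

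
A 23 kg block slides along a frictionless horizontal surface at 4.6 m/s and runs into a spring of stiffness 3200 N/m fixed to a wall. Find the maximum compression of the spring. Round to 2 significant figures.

Conservation of energy between contact and max compression: ½mv² = ½kx²
x = v√(m/k) = 4.6 × √(23/3200) = 0.3900 m

x = 0.39 m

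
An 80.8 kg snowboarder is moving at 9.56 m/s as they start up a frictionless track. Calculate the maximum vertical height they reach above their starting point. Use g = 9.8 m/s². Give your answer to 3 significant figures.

By energy conservation, ½mv² = mgh
h = v²/(2g) = 9.56²/(2 × 9.8) = 4.663 m

h = 4.66 m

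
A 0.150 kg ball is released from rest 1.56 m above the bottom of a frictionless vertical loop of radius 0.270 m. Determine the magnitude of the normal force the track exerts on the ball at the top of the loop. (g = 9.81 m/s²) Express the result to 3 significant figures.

Energy from release to top (height 2r): mgh = ½mv_top² + mg(2r)
v_top² = 2g(h − 2r) = 2(9.81)(1.56 − 0.5400) = 20.012 m²/s²
At the top, both N and weight point toward the centre: N + mg = mv_top²/r
N = m(v_top²/r − g) = 0.150(20.012/0.270 − 9.81) = 9.646 N

N = 9.65 N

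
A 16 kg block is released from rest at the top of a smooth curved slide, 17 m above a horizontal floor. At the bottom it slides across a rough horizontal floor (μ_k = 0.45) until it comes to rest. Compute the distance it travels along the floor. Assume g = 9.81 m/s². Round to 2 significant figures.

d = 38 m

Applying the work–energy principle:
At rest all PE has been dissipated by friction: mgh = μ_k m g d
d = h/μ_k = 17/0.45 = 37.78 m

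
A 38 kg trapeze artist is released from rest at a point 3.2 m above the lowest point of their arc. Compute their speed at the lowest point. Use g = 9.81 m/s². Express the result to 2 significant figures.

Mechanical energy is conserved (no friction): mgh = ½mv²
The mass cancels from both sides.
v = √(2gh) = √(2 × 9.81 × 3.2) = √62.784 = 7.924 m/s

v = 7.9 m/s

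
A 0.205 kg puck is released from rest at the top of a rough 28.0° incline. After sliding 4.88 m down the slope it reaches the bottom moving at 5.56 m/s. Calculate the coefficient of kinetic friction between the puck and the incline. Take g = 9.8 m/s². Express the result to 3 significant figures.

μ_k = 0.166

Energy balance down the incline: mg L sinθ − ½mv² = μ_k (mg cosθ) L
mgL sinθ = 4.6027 J; ½mv² = 3.1686 J
W_f = 4.6027 − 3.1686 = 1.434 J
μ_k = W_f/(mg cosθ · L) = 1.434/(1.774 × 4.88) = 0.1657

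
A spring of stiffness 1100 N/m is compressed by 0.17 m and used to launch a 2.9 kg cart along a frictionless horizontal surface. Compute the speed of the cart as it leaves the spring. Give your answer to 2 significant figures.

v = 3.3 m/s

Spring PE converts entirely to kinetic energy: ½kx² = ½mv²
v = x√(k/m) = 0.17 × √(1100/2.9) = 3.311 m/s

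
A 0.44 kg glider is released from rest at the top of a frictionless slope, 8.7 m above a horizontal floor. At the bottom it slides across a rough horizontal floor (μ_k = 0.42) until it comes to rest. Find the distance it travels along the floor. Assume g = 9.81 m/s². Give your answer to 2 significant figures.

Energy at the top = energy at the end + work done against friction:
At rest all PE has been dissipated by friction: mgh = μ_k m g d
d = h/μ_k = 8.7/0.42 = 20.71 m

d = 21 m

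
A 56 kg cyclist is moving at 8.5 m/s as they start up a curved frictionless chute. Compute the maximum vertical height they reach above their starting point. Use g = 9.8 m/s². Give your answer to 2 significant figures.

h = 3.7 m

By energy conservation, ½mv² = mgh
h = v²/(2g) = 8.5²/(2 × 9.8) = 3.686 m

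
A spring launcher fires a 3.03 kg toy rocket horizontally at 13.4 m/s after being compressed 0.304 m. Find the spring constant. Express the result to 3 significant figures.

½kx² = ½mv²
k = mv²/x² = (3.03)(13.4)²/(0.304)² = 5887 N/m

k = 5890 N/m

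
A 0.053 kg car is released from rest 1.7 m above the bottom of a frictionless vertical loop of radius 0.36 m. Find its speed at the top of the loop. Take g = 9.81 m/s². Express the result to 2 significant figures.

Energy conservation: mgh = ½mv_top² + mg(2r)
v_top² = 2g(h − 2r) = 2(9.81)(1.7 − 0.7200) = 19.23
v_top = 4.385 m/s

v = 4.4 m/s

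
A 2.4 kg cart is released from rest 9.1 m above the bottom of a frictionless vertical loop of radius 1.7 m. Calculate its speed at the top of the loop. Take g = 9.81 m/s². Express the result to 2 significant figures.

Energy conservation: mgh = ½mv_top² + mg(2r)
v_top² = 2g(h − 2r) = 2(9.81)(9.1 − 3.400) = 111.8
v_top = 10.58 m/s

v = 11 m/s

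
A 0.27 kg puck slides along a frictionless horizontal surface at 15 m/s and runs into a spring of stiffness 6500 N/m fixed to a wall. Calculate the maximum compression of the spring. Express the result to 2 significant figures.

All KE is stored as spring PE at maximum compression: ½mv² = ½kx²
x = v√(m/k) = 15 × √(0.27/6500) = 0.09668 m

x = 0.097 m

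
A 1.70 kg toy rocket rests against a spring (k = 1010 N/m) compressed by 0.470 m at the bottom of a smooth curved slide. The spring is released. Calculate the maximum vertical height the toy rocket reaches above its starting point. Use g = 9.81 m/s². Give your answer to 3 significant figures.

h = 6.69 m

All spring PE becomes gravitational PE at the highest point: ½kx² = mgh
h = kx²/(2mg) = (1010)(0.470)²/(2 × 1.70 × 9.81) = 6.689 m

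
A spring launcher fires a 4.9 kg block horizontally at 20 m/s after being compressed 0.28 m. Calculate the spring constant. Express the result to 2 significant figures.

½kx² = ½mv²
k = mv²/x² = (4.9)(20)²/(0.28)² = 25000 N/m

k = 25000 N/m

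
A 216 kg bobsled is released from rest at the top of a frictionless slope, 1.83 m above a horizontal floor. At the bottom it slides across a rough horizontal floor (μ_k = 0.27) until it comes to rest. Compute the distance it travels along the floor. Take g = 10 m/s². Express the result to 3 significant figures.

d = 6.78 m

Applying the work–energy principle:
At rest all PE has been dissipated by friction: mgh = μ_k m g d
d = h/μ_k = 1.83/0.27 = 6.778 m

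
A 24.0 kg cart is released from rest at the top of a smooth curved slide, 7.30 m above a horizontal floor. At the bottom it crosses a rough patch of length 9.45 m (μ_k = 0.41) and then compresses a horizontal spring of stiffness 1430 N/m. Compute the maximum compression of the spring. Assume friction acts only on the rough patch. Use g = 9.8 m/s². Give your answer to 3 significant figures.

x = 1.06 m

Initial energy: E₁ = mgh = (24.0)(9.8)(7.30) = 1717.0 J
Friction removes W_f = μ_k mg d = (0.41)(24.0)(9.8)(9.45) = 911.3 J
Energy reaching the spring: E = 1717.0 − 911.3 = 805.68 J
At max compression ½kx² = E ⇒ x = √(2E/k) = √(2 × 805.68/1430) = 1.062 m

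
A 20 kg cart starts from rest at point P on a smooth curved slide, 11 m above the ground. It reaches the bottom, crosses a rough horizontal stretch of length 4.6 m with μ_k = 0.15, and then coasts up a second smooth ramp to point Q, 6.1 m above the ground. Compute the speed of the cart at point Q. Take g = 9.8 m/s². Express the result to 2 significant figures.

v = 9.1 m/s

Energy at P: mgh₁ = (20)(9.8)(11) = 2156.0 J
Friction loss: W_f = μ_k mg d = 135.2 J
At Q: ½mv² + mgh₂ = mgh₁ − W_f
½mv² = 2156.0 − 135.2 − 1195.6 = 825.16 J
v = √(2 × 825.16/20) = 9.084 m/s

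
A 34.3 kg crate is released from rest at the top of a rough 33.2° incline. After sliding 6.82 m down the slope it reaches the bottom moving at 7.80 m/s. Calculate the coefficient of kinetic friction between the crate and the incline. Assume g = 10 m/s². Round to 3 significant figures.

Energy balance down the incline: mg L sinθ − ½mv² = μ_k (mg cosθ) L
mgL sinθ = 1280.9 J; ½mv² = 1043.4 J
W_f = 1280.9 − 1043.4 = 237.5 J
μ_k = W_f/(mg cosθ · L) = 237.5/(287.0 × 6.82) = 0.1213

μ_k = 0.121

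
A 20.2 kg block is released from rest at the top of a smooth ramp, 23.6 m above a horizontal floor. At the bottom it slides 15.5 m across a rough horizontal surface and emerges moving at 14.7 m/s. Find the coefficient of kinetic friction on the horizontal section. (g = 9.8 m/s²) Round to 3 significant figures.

Applying the work–energy principle:
mgh = ½mv² + μ_k m g d
mgh = 4671.9 J; ½mv² = 2182.5 J
W_f = 4671.9 − 2182.5 = 2489 J
μ_k = W_f/(mg·d) = 2489/(198.0 × 15.5) = 0.8113

μ_k = 0.811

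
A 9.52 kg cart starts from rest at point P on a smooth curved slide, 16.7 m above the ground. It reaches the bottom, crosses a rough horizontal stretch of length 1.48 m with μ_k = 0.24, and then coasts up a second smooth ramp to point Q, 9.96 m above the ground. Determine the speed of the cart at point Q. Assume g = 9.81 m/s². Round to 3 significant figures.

v = 11.2 m/s

Energy at P: mgh₁ = (9.52)(9.81)(16.7) = 1559.6 J
Friction loss: W_f = μ_k mg d = 33.17 J
At Q: ½mv² + mgh₂ = mgh₁ − W_f
½mv² = 1559.6 − 33.17 − 930.18 = 596.28 J
v = √(2 × 596.28/9.52) = 11.19 m/s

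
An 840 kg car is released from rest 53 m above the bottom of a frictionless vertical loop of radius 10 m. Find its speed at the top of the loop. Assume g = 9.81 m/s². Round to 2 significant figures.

Energy conservation: mgh = ½mv_top² + mg(2r)
v_top² = 2g(h − 2r) = 2(9.81)(53 − 20.00) = 647.5
v_top = 25.45 m/s

v = 25 m/s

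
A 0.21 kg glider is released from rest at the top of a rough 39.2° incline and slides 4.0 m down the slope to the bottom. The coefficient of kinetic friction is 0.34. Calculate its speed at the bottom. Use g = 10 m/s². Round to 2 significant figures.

v = 5.4 m/s

Energy: mgh = ½mv² + W_f, with h = L sinθ and W_f = μ_k (mg cosθ) L
mgh = mgL sinθ = (0.21)(10)(4.0)sin39.2° = 5.3090 J
W_f = μ_k mg cosθ · L = (0.34)(0.21)(10)cos39.2°·4.0 = 2.213 J
½mv² = 5.3090 − 2.213 = 3.0958 J
v = √(2 × 3.0958/0.21) = 5.430 m/s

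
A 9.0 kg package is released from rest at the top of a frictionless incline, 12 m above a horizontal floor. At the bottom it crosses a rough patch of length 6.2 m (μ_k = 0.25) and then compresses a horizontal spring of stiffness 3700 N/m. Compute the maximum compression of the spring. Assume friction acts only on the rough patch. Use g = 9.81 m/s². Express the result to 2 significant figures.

Initial energy: E₁ = mgh = (9.0)(9.81)(12) = 1059.5 J
Friction removes W_f = μ_k mg d = (0.25)(9.0)(9.81)(6.2) = 136.8 J
Energy reaching the spring: E = 1059.5 − 136.8 = 922.63 J
At max compression ½kx² = E ⇒ x = √(2E/k) = √(2 × 922.63/3700) = 0.7062 m

x = 0.71 m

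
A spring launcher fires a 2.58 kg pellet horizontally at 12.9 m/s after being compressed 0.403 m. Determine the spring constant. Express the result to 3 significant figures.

k = 2640 N/m

Spring PE at full compression equals KE at release: ½kx² = ½mv²
k = mv²/x² = (2.58)(12.9)²/(0.403)² = 2644 N/m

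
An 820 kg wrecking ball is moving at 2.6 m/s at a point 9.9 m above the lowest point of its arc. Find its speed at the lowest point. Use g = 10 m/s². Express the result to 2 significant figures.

Equating total energy at the two states: ½mv₀² + mgh = ½mv²
The mass cancels from both sides.
v² = v₀² + 2gh = (2.6)² + 2(10)(9.9) = 204.76
v = √204.76 = 14.31 m/s

v = 14 m/s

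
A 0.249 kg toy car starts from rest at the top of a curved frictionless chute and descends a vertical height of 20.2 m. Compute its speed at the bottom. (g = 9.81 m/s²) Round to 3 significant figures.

v = 19.9 m/s

Energy conservation between the two points: mgh = ½mv²
v = √(2gh) = √(2 × 9.81 × 20.2) = √396.32 = 19.91 m/s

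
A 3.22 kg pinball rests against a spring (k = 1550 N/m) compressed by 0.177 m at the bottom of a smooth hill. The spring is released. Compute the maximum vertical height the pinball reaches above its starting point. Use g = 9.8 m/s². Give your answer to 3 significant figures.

Energy conservation from release to the highest point: ½kx² = mgh
h = kx²/(2mg) = (1550)(0.177)²/(2 × 3.22 × 9.8) = 0.7694 m

h = 0.769 m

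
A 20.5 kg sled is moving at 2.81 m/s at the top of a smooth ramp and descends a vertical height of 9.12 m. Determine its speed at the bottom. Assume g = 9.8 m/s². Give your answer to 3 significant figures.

Mechanical energy is conserved (no friction): ½mv₀² + mgh = ½mv²
v² = v₀² + 2gh = (2.81)² + 2(9.8)(9.12) = 186.65
v = √186.65 = 13.66 m/s

v = 13.7 m/s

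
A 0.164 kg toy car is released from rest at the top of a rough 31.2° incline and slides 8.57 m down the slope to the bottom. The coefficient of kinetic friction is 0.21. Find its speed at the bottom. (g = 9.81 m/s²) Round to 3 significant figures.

Work–energy: mg(L sinθ) − μ_k(mg cosθ)L = ½mv²
mgh = mgL sinθ = (0.164)(9.81)(8.57)sin31.2° = 7.1424 J
W_f = μ_k mg cosθ · L = (0.21)(0.164)(9.81)cos31.2°·8.57 = 2.477 J
½mv² = 7.1424 − 2.477 = 4.6658 J
v = √(2 × 4.6658/0.164) = 7.543 m/s

v = 7.54 m/s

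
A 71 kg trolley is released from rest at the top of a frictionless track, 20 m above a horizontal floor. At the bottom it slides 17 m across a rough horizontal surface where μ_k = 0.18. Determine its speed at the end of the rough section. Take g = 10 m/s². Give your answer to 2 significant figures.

Applying the work–energy principle:
mgh = ½mv² + μ_k m g d
W_f = μ_k mg d = (0.18)(71)(10)(17) = 2173 J
½mv² = mgh − W_f = 14200 − 2173 = 12027 J
v = √(2 × 12027/71) = 18.41 m/s

v = 18 m/s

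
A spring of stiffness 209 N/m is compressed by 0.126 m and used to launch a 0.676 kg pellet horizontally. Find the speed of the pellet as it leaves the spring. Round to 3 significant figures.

v = 2.22 m/s

Spring PE converts entirely to kinetic energy: ½kx² = ½mv²
v = x√(k/m) = 0.126 × √(209/0.676) = 2.215 m/s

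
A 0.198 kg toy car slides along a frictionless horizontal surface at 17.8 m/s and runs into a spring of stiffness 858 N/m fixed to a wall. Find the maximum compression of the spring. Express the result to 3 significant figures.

At max compression the car is momentarily at rest: ½mv² = ½kx²
x = v√(m/k) = 17.8 × √(0.198/858) = 0.2704 m

x = 0.270 m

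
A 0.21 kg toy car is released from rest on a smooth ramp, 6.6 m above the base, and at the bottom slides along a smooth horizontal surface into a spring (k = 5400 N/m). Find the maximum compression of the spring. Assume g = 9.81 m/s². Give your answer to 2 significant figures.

Energy conservation (no friction) from release to max compression: mgh = ½kx²
x = √(2mgh/k) = √(2 × 0.21 × 9.81 × 6.6 / 5400) = 0.07096 m

x = 0.071 m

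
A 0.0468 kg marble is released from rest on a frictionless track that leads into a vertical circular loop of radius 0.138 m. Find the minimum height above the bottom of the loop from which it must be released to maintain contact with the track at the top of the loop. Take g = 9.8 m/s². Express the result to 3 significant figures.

At the top, for minimum speed gravity alone supplies the centripetal force: mg = mv_top²/r ⇒ v_top² = gr = 1.352 m²/s²
Energy conservation from release height h to the top (height 2r): mgh = ½mv_top² + mg(2r)
h = v_top²/(2g) + 2r = r/2 + 2r = 5r/2 = 0.3450 m

h = 0.345 m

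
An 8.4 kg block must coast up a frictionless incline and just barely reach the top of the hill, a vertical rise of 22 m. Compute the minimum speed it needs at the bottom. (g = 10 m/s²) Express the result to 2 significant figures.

v = 21 m/s

At the top it is momentarily at rest, so all KE converts to PE: ½mv² = mgh
v = √(2gh) = √(2 × 10 × 22) = 20.98 m/s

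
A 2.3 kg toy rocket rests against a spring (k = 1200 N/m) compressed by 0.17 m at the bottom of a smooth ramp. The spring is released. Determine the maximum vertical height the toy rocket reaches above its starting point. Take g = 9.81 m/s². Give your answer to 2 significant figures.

h = 0.77 m

All spring PE becomes gravitational PE at the highest point: ½kx² = mgh
h = kx²/(2mg) = (1200)(0.17)²/(2 × 2.3 × 9.81) = 0.7685 m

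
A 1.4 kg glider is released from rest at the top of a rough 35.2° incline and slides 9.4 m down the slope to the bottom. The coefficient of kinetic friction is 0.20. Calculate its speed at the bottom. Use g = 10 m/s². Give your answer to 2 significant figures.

v = 8.8 m/s

Energy: mgh = ½mv² + W_f, with h = L sinθ and W_f = μ_k (mg cosθ) L
mgh = mgL sinθ = (1.4)(10)(9.4)sin35.2° = 75.858 J
W_f = μ_k mg cosθ · L = (0.20)(1.4)(10)cos35.2°·9.4 = 21.51 J
½mv² = 75.858 − 21.51 = 54.351 J
v = √(2 × 54.351/1.4) = 8.812 m/s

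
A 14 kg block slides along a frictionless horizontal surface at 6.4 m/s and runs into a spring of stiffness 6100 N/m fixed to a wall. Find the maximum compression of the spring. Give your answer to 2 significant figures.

Conservation of energy between contact and max compression: ½mv² = ½kx²
x = v√(m/k) = 6.4 × √(14/6100) = 0.3066 m

x = 0.31 m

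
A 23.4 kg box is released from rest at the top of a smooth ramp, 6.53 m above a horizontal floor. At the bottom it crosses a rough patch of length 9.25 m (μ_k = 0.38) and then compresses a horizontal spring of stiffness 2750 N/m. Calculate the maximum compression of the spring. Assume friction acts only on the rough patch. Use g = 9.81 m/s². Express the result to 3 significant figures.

x = 0.709 m

Initial energy: E₁ = mgh = (23.4)(9.81)(6.53) = 1499.0 J
Friction removes W_f = μ_k mg d = (0.38)(23.4)(9.81)(9.25) = 806.9 J
Energy reaching the spring: E = 1499.0 − 806.9 = 692.11 J
At max compression ½kx² = E ⇒ x = √(2E/k) = √(2 × 692.11/2750) = 0.7095 m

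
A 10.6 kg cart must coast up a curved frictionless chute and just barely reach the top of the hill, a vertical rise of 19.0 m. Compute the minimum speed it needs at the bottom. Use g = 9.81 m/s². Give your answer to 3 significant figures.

At the top it is momentarily at rest, so all KE converts to PE: ½mv² = mgh
v = √(2gh) = √(2 × 9.81 × 19.0) = 19.31 m/s

v = 19.3 m/s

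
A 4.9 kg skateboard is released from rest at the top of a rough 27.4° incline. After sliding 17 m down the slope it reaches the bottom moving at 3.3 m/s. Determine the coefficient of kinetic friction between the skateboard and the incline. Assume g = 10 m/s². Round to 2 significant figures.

mgh = ½mv² + μ_k (mg cosθ) L, with h = L sinθ
mgL sinθ = 383.35 J; ½mv² = 26.681 J
W_f = 383.35 − 26.681 = 356.7 J
μ_k = W_f/(mg cosθ · L) = 356.7/(43.50 × 17) = 0.4823

μ_k = 0.48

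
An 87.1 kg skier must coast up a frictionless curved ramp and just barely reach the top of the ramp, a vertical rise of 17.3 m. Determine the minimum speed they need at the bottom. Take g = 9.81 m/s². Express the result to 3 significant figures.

v = 18.4 m/s

At the top they are momentarily at rest, so all KE converts to PE: ½mv² = mgh
v = √(2gh) = √(2 × 9.81 × 17.3) = 18.42 m/s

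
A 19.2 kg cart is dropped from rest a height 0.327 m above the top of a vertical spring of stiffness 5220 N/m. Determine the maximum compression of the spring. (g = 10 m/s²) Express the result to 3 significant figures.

x = 0.196 m

Take the reference level at the top of the uncompressed spring. At max compression the cart has fallen H + x and is momentarily at rest:
mg(H + x) = ½kx²
½(5220)x² − (19.2)(10)x − (19.2)(10)(0.327) = 0
2610x² − 192.0x − 62.78 = 0
x = [192.0 + √(36864 + 655465)]/(2 × 2610) = 0.1962 m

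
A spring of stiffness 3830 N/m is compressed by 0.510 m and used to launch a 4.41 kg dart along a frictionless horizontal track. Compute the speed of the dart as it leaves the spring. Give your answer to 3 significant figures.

v = 15.0 m/s

Spring PE converts entirely to kinetic energy: ½kx² = ½mv²
v = x√(k/m) = 0.510 × √(3830/4.41) = 15.03 m/s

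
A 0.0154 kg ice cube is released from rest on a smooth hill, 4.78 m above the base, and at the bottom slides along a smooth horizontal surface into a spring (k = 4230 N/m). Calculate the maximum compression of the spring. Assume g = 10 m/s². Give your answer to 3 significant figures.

x = 0.0187 m

At max compression the cube is momentarily at rest: mgh = ½kx²
x = √(2mgh/k) = √(2 × 0.0154 × 10 × 4.78 / 4230) = 0.01866 m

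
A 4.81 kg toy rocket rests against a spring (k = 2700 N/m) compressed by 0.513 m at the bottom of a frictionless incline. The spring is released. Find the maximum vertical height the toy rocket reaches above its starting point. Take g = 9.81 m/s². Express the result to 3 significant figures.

Energy conservation from release to the highest point: ½kx² = mgh
h = kx²/(2mg) = (2700)(0.513)²/(2 × 4.81 × 9.81) = 7.529 m

h = 7.53 m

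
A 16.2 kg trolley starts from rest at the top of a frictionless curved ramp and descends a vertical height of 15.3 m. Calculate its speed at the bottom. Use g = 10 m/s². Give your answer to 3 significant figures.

Equating total energy at the two states: mgh = ½mv²
v = √(2gh) = √(2 × 10 × 15.3) = √306.00 = 17.49 m/s

v = 17.5 m/s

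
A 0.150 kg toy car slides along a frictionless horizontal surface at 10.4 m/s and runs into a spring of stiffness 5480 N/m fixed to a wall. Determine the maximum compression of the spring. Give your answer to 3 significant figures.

x = 0.0544 m

At max compression the car is momentarily at rest: ½mv² = ½kx²
x = v√(m/k) = 10.4 × √(0.150/5480) = 0.05441 m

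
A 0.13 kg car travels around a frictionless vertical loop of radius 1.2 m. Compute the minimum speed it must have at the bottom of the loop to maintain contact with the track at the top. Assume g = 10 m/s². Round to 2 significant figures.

v = 7.7 m/s

At the top: mg = mv_top²/r ⇒ v_top² = gr = 12.00 m²/s²
Energy from bottom to top (height 2r): ½mv_bot² = ½mv_top² + mg(2r)
v_bot² = gr + 4gr = 5gr = 60.00
v_bot = √(5gr) = 7.746 m/s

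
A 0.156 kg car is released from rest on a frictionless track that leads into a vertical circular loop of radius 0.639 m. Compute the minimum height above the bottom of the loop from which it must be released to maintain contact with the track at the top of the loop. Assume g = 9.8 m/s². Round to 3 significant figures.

At the top, for minimum speed gravity alone supplies the centripetal force: mg = mv_top²/r ⇒ v_top² = gr = 6.262 m²/s²
Energy conservation from release height h to the top (height 2r): mgh = ½mv_top² + mg(2r)
h = v_top²/(2g) + 2r = r/2 + 2r = 5r/2 = 1.598 m

h = 1.60 m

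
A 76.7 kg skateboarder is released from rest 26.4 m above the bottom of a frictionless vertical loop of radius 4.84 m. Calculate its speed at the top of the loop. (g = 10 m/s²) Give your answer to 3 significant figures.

Energy conservation: mgh = ½mv_top² + mg(2r)
v_top² = 2g(h − 2r) = 2(10)(26.4 − 9.680) = 334.4
v_top = 18.29 m/s

v = 18.3 m/s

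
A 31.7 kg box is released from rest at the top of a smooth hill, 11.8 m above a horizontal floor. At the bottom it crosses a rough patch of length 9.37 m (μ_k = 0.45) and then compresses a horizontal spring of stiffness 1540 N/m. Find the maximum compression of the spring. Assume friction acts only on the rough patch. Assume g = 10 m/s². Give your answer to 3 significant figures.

Initial energy: E₁ = mgh = (31.7)(10)(11.8) = 3740.6 J
Friction removes W_f = μ_k mg d = (0.45)(31.7)(10)(9.37) = 1337 J
Energy reaching the spring: E = 3740.6 − 1337 = 2404.0 J
At max compression ½kx² = E ⇒ x = √(2E/k) = √(2 × 2404.0/1540) = 1.767 m

x = 1.77 m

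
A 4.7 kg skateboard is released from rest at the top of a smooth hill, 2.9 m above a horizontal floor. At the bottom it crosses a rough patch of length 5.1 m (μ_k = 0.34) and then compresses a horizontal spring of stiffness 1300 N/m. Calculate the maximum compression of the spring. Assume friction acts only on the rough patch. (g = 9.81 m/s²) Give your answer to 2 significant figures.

x = 0.29 m

Initial energy: E₁ = mgh = (4.7)(9.81)(2.9) = 133.71 J
Friction removes W_f = μ_k mg d = (0.34)(4.7)(9.81)(5.1) = 79.95 J
Energy reaching the spring: E = 133.71 − 79.95 = 53.761 J
At max compression ½kx² = E ⇒ x = √(2E/k) = √(2 × 53.761/1300) = 0.2876 m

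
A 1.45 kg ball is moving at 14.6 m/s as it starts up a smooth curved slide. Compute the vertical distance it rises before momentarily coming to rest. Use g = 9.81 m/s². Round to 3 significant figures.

h = 10.9 m

By energy conservation, ½mv² = mgh
h = v²/(2g) = 14.6²/(2 × 9.81) = 10.86 m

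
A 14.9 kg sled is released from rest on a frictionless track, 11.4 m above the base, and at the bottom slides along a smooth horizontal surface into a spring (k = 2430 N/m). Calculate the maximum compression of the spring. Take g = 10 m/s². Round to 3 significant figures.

At max compression the sled is momentarily at rest: mgh = ½kx²
x = √(2mgh/k) = √(2 × 14.9 × 10 × 11.4 / 2430) = 1.182 m

x = 1.18 m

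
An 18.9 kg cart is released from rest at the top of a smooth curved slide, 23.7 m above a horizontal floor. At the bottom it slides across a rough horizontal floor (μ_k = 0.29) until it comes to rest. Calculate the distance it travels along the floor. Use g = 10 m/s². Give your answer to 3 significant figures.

d = 81.7 m

Applying the work–energy principle:
At rest all PE has been dissipated by friction: mgh = μ_k m g d
d = h/μ_k = 23.7/0.29 = 81.72 m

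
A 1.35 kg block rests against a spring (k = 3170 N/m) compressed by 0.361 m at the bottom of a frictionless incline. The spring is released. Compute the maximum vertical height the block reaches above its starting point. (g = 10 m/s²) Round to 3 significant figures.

At maximum height the block is at rest, so ½kx² = mgh
h = kx²/(2mg) = (3170)(0.361)²/(2 × 1.35 × 10) = 15.30 m

h = 15.3 m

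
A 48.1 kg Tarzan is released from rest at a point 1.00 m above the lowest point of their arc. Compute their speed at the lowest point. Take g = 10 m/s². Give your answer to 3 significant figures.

Energy conservation between the two points: mgh = ½mv²
v = √(2gh) = √(2 × 10 × 1.00) = √20.000 = 4.472 m/s

v = 4.47 m/s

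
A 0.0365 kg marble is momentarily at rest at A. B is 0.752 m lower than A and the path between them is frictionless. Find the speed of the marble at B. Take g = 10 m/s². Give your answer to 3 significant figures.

v = 3.88 m/s

Mechanical energy is conserved (no friction): mgh = ½mv²
v = √(2gh) = √(2 × 10 × 0.752) = √15.040 = 3.878 m/s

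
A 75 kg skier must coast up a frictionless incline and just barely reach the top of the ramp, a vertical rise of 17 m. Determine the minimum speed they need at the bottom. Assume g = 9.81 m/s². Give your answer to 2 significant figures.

At the top they are momentarily at rest, so all KE converts to PE: ½mv² = mgh
v = √(2gh) = √(2 × 9.81 × 17) = 18.26 m/s

v = 18 m/s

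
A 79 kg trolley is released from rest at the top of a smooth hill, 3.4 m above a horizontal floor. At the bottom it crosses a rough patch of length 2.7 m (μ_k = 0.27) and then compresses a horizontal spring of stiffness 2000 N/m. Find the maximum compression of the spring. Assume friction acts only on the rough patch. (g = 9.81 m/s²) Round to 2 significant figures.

x = 1.4 m

Initial energy: E₁ = mgh = (79)(9.81)(3.4) = 2635.0 J
Friction removes W_f = μ_k mg d = (0.27)(79)(9.81)(2.7) = 565.0 J
Energy reaching the spring: E = 2635.0 − 565.0 = 2070.0 J
At max compression ½kx² = E ⇒ x = √(2E/k) = √(2 × 2070.0/2000) = 1.439 m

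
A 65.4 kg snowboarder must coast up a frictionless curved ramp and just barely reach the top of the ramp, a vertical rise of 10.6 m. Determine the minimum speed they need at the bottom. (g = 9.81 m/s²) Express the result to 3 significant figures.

v = 14.4 m/s

At the top they are momentarily at rest, so all KE converts to PE: ½mv² = mgh
v = √(2gh) = √(2 × 9.81 × 10.6) = 14.42 m/s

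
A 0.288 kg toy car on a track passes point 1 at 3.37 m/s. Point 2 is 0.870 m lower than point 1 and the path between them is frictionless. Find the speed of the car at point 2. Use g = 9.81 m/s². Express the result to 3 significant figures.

Energy conservation between the two points: ½mv₀² + mgh = ½mv²
The mass cancels from both sides.
v² = v₀² + 2gh = (3.37)² + 2(9.81)(0.870) = 28.426
v = √28.426 = 5.332 m/s

v = 5.33 m/s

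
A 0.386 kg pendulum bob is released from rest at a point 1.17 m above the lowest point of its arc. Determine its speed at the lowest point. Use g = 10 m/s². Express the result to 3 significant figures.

v = 4.84 m/s

Energy conservation between the two points: mgh = ½mv²
v = √(2gh) = √(2 × 10 × 1.17) = √23.400 = 4.837 m/s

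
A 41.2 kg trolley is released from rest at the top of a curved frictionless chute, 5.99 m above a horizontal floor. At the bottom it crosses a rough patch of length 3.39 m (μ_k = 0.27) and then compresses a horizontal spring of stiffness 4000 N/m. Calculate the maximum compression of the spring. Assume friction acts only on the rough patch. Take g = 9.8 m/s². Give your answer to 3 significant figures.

Initial energy: E₁ = mgh = (41.2)(9.8)(5.99) = 2418.5 J
Friction removes W_f = μ_k mg d = (0.27)(41.2)(9.8)(3.39) = 369.6 J
Energy reaching the spring: E = 2418.5 − 369.6 = 2049.0 J
At max compression ½kx² = E ⇒ x = √(2E/k) = √(2 × 2049.0/4000) = 1.012 m

x = 1.01 m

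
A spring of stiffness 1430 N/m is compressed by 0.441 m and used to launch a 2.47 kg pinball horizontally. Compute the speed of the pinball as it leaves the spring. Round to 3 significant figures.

The pinball leaves the spring when the spring is at natural length, so ½kx² = ½mv²
v = x√(k/m) = 0.441 × √(1430/2.47) = 10.61 m/s

v = 10.6 m/s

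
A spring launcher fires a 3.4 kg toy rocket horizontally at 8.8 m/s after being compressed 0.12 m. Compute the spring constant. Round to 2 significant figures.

½kx² = ½mv²
k = mv²/x² = (3.4)(8.8)²/(0.12)² = 18284 N/m

k = 18000 N/m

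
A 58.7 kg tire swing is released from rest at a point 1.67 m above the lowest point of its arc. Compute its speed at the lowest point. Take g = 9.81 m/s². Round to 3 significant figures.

v = 5.72 m/s

Equating total energy at the two states: mgh = ½mv²
v = √(2gh) = √(2 × 9.81 × 1.67) = √32.765 = 5.724 m/s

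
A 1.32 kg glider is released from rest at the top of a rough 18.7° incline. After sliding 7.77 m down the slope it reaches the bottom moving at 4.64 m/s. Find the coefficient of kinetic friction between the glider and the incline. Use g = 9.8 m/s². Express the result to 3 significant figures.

μ_k = 0.189

Energy balance down the incline: mg L sinθ − ½mv² = μ_k (mg cosθ) L
mgL sinθ = 32.226 J; ½mv² = 14.210 J
W_f = 32.226 − 14.210 = 18.02 J
μ_k = W_f/(mg cosθ · L) = 18.02/(12.25 × 7.77) = 0.1892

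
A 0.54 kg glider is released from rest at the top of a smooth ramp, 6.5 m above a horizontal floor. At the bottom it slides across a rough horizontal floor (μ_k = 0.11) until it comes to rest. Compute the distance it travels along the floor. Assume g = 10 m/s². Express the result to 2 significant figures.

d = 59 m

Applying the work–energy principle:
At rest all PE has been dissipated by friction: mgh = μ_k m g d
d = h/μ_k = 6.5/0.11 = 59.09 m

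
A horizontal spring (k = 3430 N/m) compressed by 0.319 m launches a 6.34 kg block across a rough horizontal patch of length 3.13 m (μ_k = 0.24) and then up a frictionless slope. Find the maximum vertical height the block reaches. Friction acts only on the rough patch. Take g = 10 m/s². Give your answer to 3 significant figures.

Spring energy: E₀ = ½kx² = ½(3430)(0.319)² = 174.52 J
Friction: W_f = μ_k mg d = (0.24)(6.34)(10)(3.13) = 47.63 J
Energy at base of ramp: E = 174.52 − 47.63 = 126.89 J
At max height all remaining energy is PE: mgh = E ⇒ h = E/(mg) = 126.89/(6.34 × 10) = 2.001 m

h = 2.00 m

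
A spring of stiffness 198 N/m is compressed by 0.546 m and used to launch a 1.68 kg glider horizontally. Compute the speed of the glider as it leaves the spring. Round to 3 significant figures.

Conservation of energy: ½kx² = ½mv²
v = x√(k/m) = 0.546 × √(198/1.68) = 5.927 m/s

v = 5.93 m/s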